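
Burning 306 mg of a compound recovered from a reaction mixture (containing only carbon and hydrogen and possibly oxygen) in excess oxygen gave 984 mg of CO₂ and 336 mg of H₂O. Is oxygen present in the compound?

mol C = 0.984 g CO₂ ÷ 44.009 g/mol = 0.02236 mol
mol H = 2 × 0.336 g H₂O ÷ 18.015 g/mol = 0.03730 mol
C and H together account for 0.3062 g — essentially the entire 0.306 g sample — so the compound contains no oxygen.

no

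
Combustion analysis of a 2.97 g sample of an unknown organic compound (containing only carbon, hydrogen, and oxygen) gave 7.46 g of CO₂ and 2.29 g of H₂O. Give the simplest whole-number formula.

mol C = 7.46 g CO₂ ÷ 44.009 g/mol = 0.1695 mol
mol H = 2 × 2.29 g H₂O ÷ 18.015 g/mol = 0.2542 mol
mass O = 2.97 − (2.036 + 0.2563) = 0.6777 g → mol O = 0.6777 ÷ 15.999 = 0.04236 mol
Divide by the smallest (0.04236 mol): C 4.002, H 6.002, O 1.000

C4H6O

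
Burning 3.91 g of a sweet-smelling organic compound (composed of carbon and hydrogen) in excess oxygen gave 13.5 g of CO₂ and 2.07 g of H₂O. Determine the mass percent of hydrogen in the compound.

mol C = 13.5 g CO₂ ÷ 44.009 g/mol = 0.3068 mol
mol H = 2 × 2.07 g H₂O ÷ 18.015 g/mol = 0.2298 mol
mass % H = 0.2316 g ÷ 3.91 g × 100%

5.9%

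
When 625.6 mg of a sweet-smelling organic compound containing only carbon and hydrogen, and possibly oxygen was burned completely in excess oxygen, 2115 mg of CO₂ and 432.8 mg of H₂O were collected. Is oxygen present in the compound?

no

mol C = 2.115 g CO₂ ÷ 44.009 g/mol = 0.048058 mol
mol H = 2 × 0.4328 g H₂O ÷ 18.015 g/mol = 0.048049 mol
C and H together account for 0.62566 g — essentially the entire 0.6256 g sample — so the compound contains no oxygen.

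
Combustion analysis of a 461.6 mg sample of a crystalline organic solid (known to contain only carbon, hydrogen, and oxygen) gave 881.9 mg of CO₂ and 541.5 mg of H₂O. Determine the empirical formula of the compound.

C2H6O

mol C = 0.8819 g CO₂ ÷ 44.009 g/mol = 0.020039 mol
mol H = 2 × 0.5415 g H₂O ÷ 18.015 g/mol = 0.060117 mol
mass O = 0.4616 − (0.24069 + 0.060598) = 0.16031 g → mol O = 0.16031 ÷ 15.999 = 0.010020 mol
Divide by the smallest (0.010020 mol): C 2.000, H 6.000, O 1.000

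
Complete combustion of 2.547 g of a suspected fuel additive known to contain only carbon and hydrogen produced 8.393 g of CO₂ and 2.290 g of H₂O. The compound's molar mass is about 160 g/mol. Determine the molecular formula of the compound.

C12H16

mol C = 8.393 g CO₂ ÷ 44.009 g/mol = 0.19071 mol
mol H = 2 × 2.290 g H₂O ÷ 18.015 g/mol = 0.25423 mol
Divide by the smallest (0.19071 mol): C 1.000, H 1.333
Multiplying each by 3 gives whole numbers: C 3.00, H 4.00
Empirical formula: C3H4
Empirical-formula mass = 40.06 g/mol; 160 ÷ 40.06 ≈ 4, so the molecular formula is C12H16.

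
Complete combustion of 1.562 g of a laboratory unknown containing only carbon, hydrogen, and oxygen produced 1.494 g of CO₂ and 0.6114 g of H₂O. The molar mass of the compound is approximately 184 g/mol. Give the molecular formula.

mol C = 1.494 g CO₂ ÷ 44.009 g/mol = 0.033948 mol
mol H = 2 × 0.6114 g H₂O ÷ 18.015 g/mol = 0.067877 mol
mass O = 1.562 − (0.40774 + 0.068420) = 1.0858 g → mol O = 1.0858 ÷ 15.999 = 0.067869 mol
Divide by the smallest (0.033948 mol): C 1.000, H 1.999, O 1.999
Empirical formula: CH2O2
Empirical-formula mass = 46.02 g/mol; 184 ÷ 46.02 ≈ 4, so the molecular formula is C4H8O8.

C4H8O8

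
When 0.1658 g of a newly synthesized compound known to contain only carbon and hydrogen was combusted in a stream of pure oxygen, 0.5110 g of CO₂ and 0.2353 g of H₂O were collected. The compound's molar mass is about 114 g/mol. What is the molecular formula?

C8H18

mol C = 0.5110 g CO₂ ÷ 44.009 g/mol = 0.011611 mol
mol H = 2 × 0.2353 g H₂O ÷ 18.015 g/mol = 0.026123 mol
Divide by the smallest (0.011611 mol): C 1.000, H 2.250
Multiplying each by 4 gives whole numbers: C 4.00, H 9.00
Empirical formula: C4H9
Empirical-formula mass = 57.12 g/mol; 114 ÷ 57.12 ≈ 2, so the molecular formula is C8H18.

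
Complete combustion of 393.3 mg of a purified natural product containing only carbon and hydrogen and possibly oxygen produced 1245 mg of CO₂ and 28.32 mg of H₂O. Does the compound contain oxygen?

mol C = 1.245 g CO₂ ÷ 44.009 g/mol = 0.028290 mol
mol H = 2 × 0.02832 g H₂O ÷ 18.015 g/mol = 0.0031440 mol
C and H account for only 0.34296 g of the 0.3933 g sample; the remaining 0.050344 g must be oxygen.

yes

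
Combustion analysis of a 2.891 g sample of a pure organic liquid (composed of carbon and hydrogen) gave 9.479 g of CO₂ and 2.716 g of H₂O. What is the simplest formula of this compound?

mol C = 9.479 g CO₂ ÷ 44.009 g/mol = 0.21539 mol
mol H = 2 × 2.716 g H₂O ÷ 18.015 g/mol = 0.30153 mol
Divide by the smallest (0.21539 mol): C 1.000, H 1.400
Multiplying each by 5 gives whole numbers: C 5.00, H 7.00

C5H7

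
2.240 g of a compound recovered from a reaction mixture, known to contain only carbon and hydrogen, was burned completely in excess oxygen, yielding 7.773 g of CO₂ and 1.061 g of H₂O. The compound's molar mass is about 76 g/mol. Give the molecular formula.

C6H4

mol C = 7.773 g CO₂ ÷ 44.009 g/mol = 0.17662 mol
mol H = 2 × 1.061 g H₂O ÷ 18.015 g/mol = 0.11779 mol
Divide by the smallest (0.11779 mol): C 1.499, H 1.000
Multiplying each by 2 gives whole numbers: C 3.00, H 2.00
Empirical formula: C3H2
Empirical-formula mass = 38.05 g/mol; 76 ÷ 38.05 ≈ 2, so the molecular formula is C6H4.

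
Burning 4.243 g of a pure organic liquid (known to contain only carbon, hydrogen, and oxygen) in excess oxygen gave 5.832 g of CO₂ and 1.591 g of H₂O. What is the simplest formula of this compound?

C6H8O7

mol C = 5.832 g CO₂ ÷ 44.009 g/mol = 0.13252 mol
mol H = 2 × 1.591 g H₂O ÷ 18.015 g/mol = 0.17663 mol
mass O = 4.243 − (1.5917 + 0.17804) = 2.4733 g → mol O = 2.4733 ÷ 15.999 = 0.15459 mol
Divide by the smallest (0.13252 mol): C 1.000, H 1.333, O 1.167
Multiplying each by 6 gives whole numbers: C 6.00, H 8.00, O 7.00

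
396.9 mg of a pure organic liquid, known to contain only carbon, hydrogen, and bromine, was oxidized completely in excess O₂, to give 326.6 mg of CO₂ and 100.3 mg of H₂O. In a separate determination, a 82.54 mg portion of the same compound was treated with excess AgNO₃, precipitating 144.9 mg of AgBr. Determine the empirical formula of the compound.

mol C = 0.3266 g CO₂ ÷ 44.009 g/mol = 0.0074212 mol
mol H = 2 × 0.1003 g H₂O ÷ 18.015 g/mol = 0.011135 mol
From the AgBr data: mol Br per gram of compound = (0.1449 ÷ 187.772) ÷ 0.08254 = 0.0093492 mol/g, so in the 0.3969 g combustion sample mol Br = 0.0037107 mol
Divide by the smallest (0.0037107 mol): C 2.000, H 3.001, Br 1.000

C2H3Br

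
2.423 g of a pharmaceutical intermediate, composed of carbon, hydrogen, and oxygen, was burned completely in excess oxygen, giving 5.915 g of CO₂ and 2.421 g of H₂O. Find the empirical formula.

C4H8O

mol C = 5.915 g CO₂ ÷ 44.009 g/mol = 0.13440 mol
mol H = 2 × 2.421 g H₂O ÷ 18.015 g/mol = 0.26878 mol
mass O = 2.423 − (1.6143 + 0.27093) = 0.53774 g → mol O = 0.53774 ÷ 15.999 = 0.033611 mol
Divide by the smallest (0.033611 mol): C 3.999, H 7.997, O 1.000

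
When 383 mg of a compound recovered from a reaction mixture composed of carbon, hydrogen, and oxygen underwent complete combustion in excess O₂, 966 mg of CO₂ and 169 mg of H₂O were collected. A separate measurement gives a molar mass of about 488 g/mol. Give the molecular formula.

C28H24O8

mol C = 0.966 g CO₂ ÷ 44.009 g/mol = 0.02195 mol
mol H = 2 × 0.169 g H₂O ÷ 18.015 g/mol = 0.01876 mol
mass O = 0.383 − (0.2636 + 0.01891) = 0.1004 g → mol O = 0.1004 ÷ 15.999 = 0.006278 mol
Divide by the smallest (0.006278 mol): C 3.496, H 2.988, O 1.000
Multiplying each by 2 gives whole numbers: C 6.99, H 5.98, O 2.00
Empirical formula: C7H6O2
Empirical-formula mass = 122.12 g/mol; 488 ÷ 122.12 ≈ 4, so the molecular formula is C28H24O8.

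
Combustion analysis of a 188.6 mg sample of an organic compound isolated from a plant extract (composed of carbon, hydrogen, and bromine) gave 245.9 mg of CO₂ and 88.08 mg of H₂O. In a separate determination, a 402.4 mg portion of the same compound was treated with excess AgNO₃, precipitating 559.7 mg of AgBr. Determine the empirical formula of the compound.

mol C = 0.2459 g CO₂ ÷ 44.009 g/mol = 0.0055875 mol
mol H = 2 × 0.08808 g H₂O ÷ 18.015 g/mol = 0.0097785 mol
From the AgBr data: mol Br per gram of compound = (0.5597 ÷ 187.772) ÷ 0.4024 = 0.0074074 mol/g, so in the 0.1886 g combustion sample mol Br = 0.0013970 mol
Divide by the smallest (0.0013970 mol): C 4.000, H 6.999, Br 1.000

C4H7Br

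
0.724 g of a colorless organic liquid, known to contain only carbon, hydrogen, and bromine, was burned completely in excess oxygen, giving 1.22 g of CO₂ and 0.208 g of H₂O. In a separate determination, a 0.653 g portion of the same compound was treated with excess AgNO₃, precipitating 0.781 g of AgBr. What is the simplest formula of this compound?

mol C = 1.22 g CO₂ ÷ 44.009 g/mol = 0.02772 mol
mol H = 2 × 0.208 g H₂O ÷ 18.015 g/mol = 0.02309 mol
From the AgBr data: mol Br per gram of compound = (0.781 ÷ 187.772) ÷ 0.653 = 0.006370 mol/g, so in the 0.724 g combustion sample mol Br = 0.004612 mol
Divide by the smallest (0.004612 mol): C 6.011, H 5.007, Br 1.000

C6H5Br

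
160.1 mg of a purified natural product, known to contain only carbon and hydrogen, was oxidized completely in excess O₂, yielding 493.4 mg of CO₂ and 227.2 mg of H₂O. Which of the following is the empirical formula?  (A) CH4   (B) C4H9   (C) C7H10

(B) C4H9

mol C = 0.4934 g CO₂ ÷ 44.009 g/mol = 0.011211 mol
mol H = 2 × 0.2272 g H₂O ÷ 18.015 g/mol = 0.025223 mol
Divide by the smallest (0.011211 mol): C 1.000, H 2.250
Multiplying each by 4 gives whole numbers: C 4.00, H 9.00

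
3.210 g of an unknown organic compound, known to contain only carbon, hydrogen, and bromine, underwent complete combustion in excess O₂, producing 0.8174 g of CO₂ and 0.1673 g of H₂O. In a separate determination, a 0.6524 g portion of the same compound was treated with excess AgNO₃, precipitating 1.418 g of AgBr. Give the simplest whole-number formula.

mol C = 0.8174 g CO₂ ÷ 44.009 g/mol = 0.018573 mol
mol H = 2 × 0.1673 g H₂O ÷ 18.015 g/mol = 0.018573 mol
From the AgBr data: mol Br per gram of compound = (1.418 ÷ 187.772) ÷ 0.6524 = 0.011575 mol/g, so in the 3.210 g combustion sample mol Br = 0.037157 mol
Divide by the smallest (0.018573 mol): C 1.000, H 1.000, Br 2.001

CHBr2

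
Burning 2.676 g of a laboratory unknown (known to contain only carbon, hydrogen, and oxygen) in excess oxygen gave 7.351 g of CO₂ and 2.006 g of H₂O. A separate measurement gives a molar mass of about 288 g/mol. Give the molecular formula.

C18H24O3

mol C = 7.351 g CO₂ ÷ 44.009 g/mol = 0.16703 mol
mol H = 2 × 2.006 g H₂O ÷ 18.015 g/mol = 0.22270 mol
mass O = 2.676 − (2.0062 + 0.22448) = 0.44527 g → mol O = 0.44527 ÷ 15.999 = 0.027831 mol
Divide by the smallest (0.027831 mol): C 6.002, H 8.002, O 1.000
Empirical formula: C6H8O
Empirical-formula mass = 96.13 g/mol; 288 ÷ 96.13 ≈ 3, so the molecular formula is C18H24O3.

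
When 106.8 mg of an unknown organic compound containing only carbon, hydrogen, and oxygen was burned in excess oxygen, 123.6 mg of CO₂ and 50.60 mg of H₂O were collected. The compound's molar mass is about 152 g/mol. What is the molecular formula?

mol C = 0.1236 g CO₂ ÷ 44.009 g/mol = 0.0028085 mol
mol H = 2 × 0.05060 g H₂O ÷ 18.015 g/mol = 0.0056175 mol
mass O = 0.1068 − (0.033733 + 0.0056625) = 0.067404 g → mol O = 0.067404 ÷ 15.999 = 0.0042130 mol
Divide by the smallest (0.0028085 mol): C 1.000, H 2.000, O 1.500
Multiplying each by 2 gives whole numbers: C 2.00, H 4.00, O 3.00
Empirical formula: C2H4O3
Empirical-formula mass = 76.05 g/mol; 152 ÷ 76.05 ≈ 2, so the molecular formula is C4H8O6.

C4H8O6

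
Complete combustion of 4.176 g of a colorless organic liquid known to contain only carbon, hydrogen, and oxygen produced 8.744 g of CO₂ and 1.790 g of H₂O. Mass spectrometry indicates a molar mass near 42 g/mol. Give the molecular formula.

C2H2O

mol C = 8.744 g CO₂ ÷ 44.009 g/mol = 0.19869 mol
mol H = 2 × 1.790 g H₂O ÷ 18.015 g/mol = 0.19872 mol
mass O = 4.176 − (2.3864 + 0.20031) = 1.5893 g → mol O = 1.5893 ÷ 15.999 = 0.099335 mol
Divide by the smallest (0.099335 mol): C 2.000, H 2.001, O 1.000
Empirical formula: C2H2O
Empirical-formula mass = 42.04 g/mol; 42 ÷ 42.04 ≈ 1, so the molecular formula is C2H2O.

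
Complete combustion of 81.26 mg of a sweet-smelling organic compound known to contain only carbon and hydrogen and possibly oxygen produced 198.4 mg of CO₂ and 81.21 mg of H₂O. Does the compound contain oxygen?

yes

mol C = 0.1984 g CO₂ ÷ 44.009 g/mol = 0.0045082 mol
mol H = 2 × 0.08121 g H₂O ÷ 18.015 g/mol = 0.0090158 mol
C and H account for only 0.063236 g of the 0.08126 g sample; the remaining 0.018024 g must be oxygen.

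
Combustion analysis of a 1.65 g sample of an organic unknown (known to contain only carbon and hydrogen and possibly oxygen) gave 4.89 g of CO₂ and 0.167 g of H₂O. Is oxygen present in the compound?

mol C = 4.89 g CO₂ ÷ 44.009 g/mol = 0.1111 mol
mol H = 2 × 0.167 g H₂O ÷ 18.015 g/mol = 0.01854 mol
C and H account for only 1.353 g of the 1.65 g sample; the remaining 0.2967 g must be oxygen.

yes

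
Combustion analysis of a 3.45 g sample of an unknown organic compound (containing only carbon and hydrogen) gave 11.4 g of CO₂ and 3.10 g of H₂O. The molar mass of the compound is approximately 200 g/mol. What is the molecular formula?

C15H20

mol C = 11.4 g CO₂ ÷ 44.009 g/mol = 0.2590 mol
mol H = 2 × 3.10 g H₂O ÷ 18.015 g/mol = 0.3442 mol
Divide by the smallest (0.2590 mol): C 1.000, H 1.329
Multiplying each by 3 gives whole numbers: C 3.00, H 3.99
Empirical formula: C3H4
Empirical-formula mass = 40.06 g/mol; 200 ÷ 40.06 ≈ 5, so the molecular formula is C15H20.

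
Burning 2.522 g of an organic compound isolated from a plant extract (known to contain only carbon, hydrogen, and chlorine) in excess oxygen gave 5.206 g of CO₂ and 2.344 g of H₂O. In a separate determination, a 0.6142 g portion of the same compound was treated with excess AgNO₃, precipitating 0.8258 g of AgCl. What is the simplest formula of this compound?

C5H11Cl

mol C = 5.206 g CO₂ ÷ 44.009 g/mol = 0.11829 mol
mol H = 2 × 2.344 g H₂O ÷ 18.015 g/mol = 0.26023 mol
From the AgCl data: mol Cl per gram of compound = (0.8258 ÷ 143.318) ÷ 0.6142 = 0.0093813 mol/g, so in the 2.522 g combustion sample mol Cl = 0.023660 mol
Divide by the smallest (0.023660 mol): C 5.000, H 10.999, Cl 1.000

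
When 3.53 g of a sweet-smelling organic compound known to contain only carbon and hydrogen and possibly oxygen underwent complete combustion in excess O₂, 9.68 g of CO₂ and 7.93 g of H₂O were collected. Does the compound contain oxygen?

mol C = 9.68 g CO₂ ÷ 44.009 g/mol = 0.2200 mol
mol H = 2 × 7.93 g H₂O ÷ 18.015 g/mol = 0.8804 mol
C and H together account for 3.529 g — essentially the entire 3.53 g sample — so the compound contains no oxygen.

no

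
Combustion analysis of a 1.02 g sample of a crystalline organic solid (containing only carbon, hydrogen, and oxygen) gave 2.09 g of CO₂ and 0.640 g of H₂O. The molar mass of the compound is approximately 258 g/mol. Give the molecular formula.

mol C = 2.09 g CO₂ ÷ 44.009 g/mol = 0.04749 mol
mol H = 2 × 0.640 g H₂O ÷ 18.015 g/mol = 0.07105 mol
mass O = 1.02 − (0.5704 + 0.07162) = 0.3780 g → mol O = 0.3780 ÷ 15.999 = 0.02362 mol
Divide by the smallest (0.02362 mol): C 2.010, H 3.008, O 1.000
Empirical formula: C2H3O
Empirical-formula mass = 43.05 g/mol; 258 ÷ 43.05 ≈ 6, so the molecular formula is C12H18O6.

C12H18O6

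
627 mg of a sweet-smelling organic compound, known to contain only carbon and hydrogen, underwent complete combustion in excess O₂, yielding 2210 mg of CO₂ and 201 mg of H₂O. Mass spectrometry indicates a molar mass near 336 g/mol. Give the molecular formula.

C27H12

mol C = 2.21 g CO₂ ÷ 44.009 g/mol = 0.05022 mol
mol H = 2 × 0.201 g H₂O ÷ 18.015 g/mol = 0.02231 mol
Divide by the smallest (0.02231 mol): C 2.250, H 1.000
Multiplying each by 4 gives whole numbers: C 9.00, H 4.00
Empirical formula: C9H4
Empirical-formula mass = 112.13 g/mol; 336 ÷ 112.13 ≈ 3, so the molecular formula is C27H12.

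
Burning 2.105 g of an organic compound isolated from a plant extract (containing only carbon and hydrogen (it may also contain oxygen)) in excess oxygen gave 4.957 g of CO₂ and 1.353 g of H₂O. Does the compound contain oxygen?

yes

mol C = 4.957 g CO₂ ÷ 44.009 g/mol = 0.11264 mol
mol H = 2 × 1.353 g H₂O ÷ 18.015 g/mol = 0.15021 mol
C and H account for only 1.5043 g of the 2.105 g sample; the remaining 0.60072 g must be oxygen.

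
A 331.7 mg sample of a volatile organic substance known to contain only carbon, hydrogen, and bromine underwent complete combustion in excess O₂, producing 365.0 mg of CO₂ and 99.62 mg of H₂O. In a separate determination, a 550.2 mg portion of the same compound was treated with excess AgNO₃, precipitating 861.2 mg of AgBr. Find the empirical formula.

C3H4Br

mol C = 0.3650 g CO₂ ÷ 44.009 g/mol = 0.0082938 mol
mol H = 2 × 0.09962 g H₂O ÷ 18.015 g/mol = 0.011060 mol
From the AgBr data: mol Br per gram of compound = (0.8612 ÷ 187.772) ÷ 0.5502 = 0.0083359 mol/g, so in the 0.3317 g combustion sample mol Br = 0.0027650 mol
Divide by the smallest (0.0027650 mol): C 3.000, H 4.000, Br 1.000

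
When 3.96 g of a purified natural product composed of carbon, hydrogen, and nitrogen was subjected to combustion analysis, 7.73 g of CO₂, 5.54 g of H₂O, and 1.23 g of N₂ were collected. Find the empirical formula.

mol C = 7.73 g CO₂ ÷ 44.009 g/mol = 0.1756 mol
mol H = 2 × 5.54 g H₂O ÷ 18.015 g/mol = 0.6150 mol
mol N = 2 × 1.23 g N₂ ÷ 28.014 g/mol = 0.08781 mol
Divide by the smallest (0.08781 mol): C 2.000, H 7.004, N 1.000

C2H7N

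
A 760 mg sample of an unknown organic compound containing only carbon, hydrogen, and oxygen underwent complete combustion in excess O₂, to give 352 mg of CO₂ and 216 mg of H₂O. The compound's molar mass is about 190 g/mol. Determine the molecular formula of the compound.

C2H6O10

mol C = 0.352 g CO₂ ÷ 44.009 g/mol = 0.007998 mol
mol H = 2 × 0.216 g H₂O ÷ 18.015 g/mol = 0.02398 mol
mass O = 0.760 − (0.09607 + 0.02417) = 0.6398 g → mol O = 0.6398 ÷ 15.999 = 0.03999 mol
Divide by the smallest (0.007998 mol): C 1.000, H 2.998, O 4.999
Empirical formula: CH3O5
Empirical-formula mass = 95.03 g/mol; 190 ÷ 95.03 ≈ 2, so the molecular formula is C2H6O10.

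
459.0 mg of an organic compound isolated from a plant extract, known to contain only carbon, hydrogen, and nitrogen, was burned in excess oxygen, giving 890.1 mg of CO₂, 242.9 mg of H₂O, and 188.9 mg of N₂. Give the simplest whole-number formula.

C3H4N2

mol C = 0.8901 g CO₂ ÷ 44.009 g/mol = 0.020225 mol
mol H = 2 × 0.2429 g H₂O ÷ 18.015 g/mol = 0.026966 mol
mol N = 2 × 0.1889 g N₂ ÷ 28.014 g/mol = 0.013486 mol
Divide by the smallest (0.013486 mol): C 1.500, H 2.000, N 1.000
Multiplying each by 2 gives whole numbers: C 3.00, H 4.00, N 2.00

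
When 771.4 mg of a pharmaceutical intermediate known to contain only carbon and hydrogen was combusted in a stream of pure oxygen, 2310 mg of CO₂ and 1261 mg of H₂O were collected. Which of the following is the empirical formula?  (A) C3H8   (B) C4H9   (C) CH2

mol C = 2.310 g CO₂ ÷ 44.009 g/mol = 0.052489 mol
mol H = 2 × 1.261 g H₂O ÷ 18.015 g/mol = 0.13999 mol
Divide by the smallest (0.052489 mol): C 1.000, H 2.667
Multiplying each by 3 gives whole numbers: C 3.00, H 8.00

(A) C3H8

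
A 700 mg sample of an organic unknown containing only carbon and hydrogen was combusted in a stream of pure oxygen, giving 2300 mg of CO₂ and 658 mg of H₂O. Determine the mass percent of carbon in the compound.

89.7%

mol C = 2.30 g CO₂ ÷ 44.009 g/mol = 0.05226 mol
mol H = 2 × 0.658 g H₂O ÷ 18.015 g/mol = 0.07305 mol
mass % C = 0.6277 g ÷ 0.700 g × 100%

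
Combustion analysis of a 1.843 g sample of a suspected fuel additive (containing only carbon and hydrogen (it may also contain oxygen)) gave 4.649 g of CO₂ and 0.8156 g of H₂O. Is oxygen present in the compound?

mol C = 4.649 g CO₂ ÷ 44.009 g/mol = 0.10564 mol
mol H = 2 × 0.8156 g H₂O ÷ 18.015 g/mol = 0.090547 mol
C and H account for only 1.3601 g of the 1.843 g sample; the remaining 0.48292 g must be oxygen.

yes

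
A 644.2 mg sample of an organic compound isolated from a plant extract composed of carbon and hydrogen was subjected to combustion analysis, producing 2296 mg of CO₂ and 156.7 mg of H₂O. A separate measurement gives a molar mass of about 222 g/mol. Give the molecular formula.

C18H6

mol C = 2.296 g CO₂ ÷ 44.009 g/mol = 0.052171 mol
mol H = 2 × 0.1567 g H₂O ÷ 18.015 g/mol = 0.017397 mol
Divide by the smallest (0.017397 mol): C 2.999, H 1.000
Empirical formula: C3H
Empirical-formula mass = 37.04 g/mol; 222 ÷ 37.04 ≈ 6, so the molecular formula is C18H6.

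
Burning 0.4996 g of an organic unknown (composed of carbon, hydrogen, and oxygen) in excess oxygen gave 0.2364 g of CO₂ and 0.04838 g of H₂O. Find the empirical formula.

CHO5

mol C = 0.2364 g CO₂ ÷ 44.009 g/mol = 0.0053716 mol
mol H = 2 × 0.04838 g H₂O ÷ 18.015 g/mol = 0.0053711 mol
mass O = 0.4996 − (0.064519 + 0.0054140) = 0.42967 g → mol O = 0.42967 ÷ 15.999 = 0.026856 mol
Divide by the smallest (0.0053711 mol): C 1.000, H 1.000, O 5.000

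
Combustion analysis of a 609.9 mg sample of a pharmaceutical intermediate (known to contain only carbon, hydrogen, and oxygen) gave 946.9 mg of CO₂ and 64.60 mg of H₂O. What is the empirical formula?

C3HO3

mol C = 0.9469 g CO₂ ÷ 44.009 g/mol = 0.021516 mol
mol H = 2 × 0.06460 g H₂O ÷ 18.015 g/mol = 0.0071718 mol
mass O = 0.6099 − (0.25843 + 0.0072292) = 0.34424 g → mol O = 0.34424 ÷ 15.999 = 0.021516 mol
Divide by the smallest (0.0071718 mol): C 3.000, H 1.000, O 3.000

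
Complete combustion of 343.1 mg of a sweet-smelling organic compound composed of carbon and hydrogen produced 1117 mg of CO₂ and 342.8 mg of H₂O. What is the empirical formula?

mol C = 1.117 g CO₂ ÷ 44.009 g/mol = 0.025381 mol
mol H = 2 × 0.3428 g H₂O ÷ 18.015 g/mol = 0.038057 mol
Divide by the smallest (0.025381 mol): C 1.000, H 1.499
Multiplying each by 2 gives whole numbers: C 2.00, H 3.00

C2H3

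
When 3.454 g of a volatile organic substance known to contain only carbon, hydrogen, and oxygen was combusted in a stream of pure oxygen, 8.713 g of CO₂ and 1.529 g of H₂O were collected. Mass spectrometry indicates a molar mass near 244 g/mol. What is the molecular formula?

C14H12O4

mol C = 8.713 g CO₂ ÷ 44.009 g/mol = 0.19798 mol
mol H = 2 × 1.529 g H₂O ÷ 18.015 g/mol = 0.16975 mol
mass O = 3.454 − (2.3780 + 0.17111) = 0.90493 g → mol O = 0.90493 ÷ 15.999 = 0.056562 mol
Divide by the smallest (0.056562 mol): C 3.500, H 3.001, O 1.000
Multiplying each by 2 gives whole numbers: C 7.00, H 6.00, O 2.00
Empirical formula: C7H6O2
Empirical-formula mass = 122.12 g/mol; 244 ÷ 122.12 ≈ 2, so the molecular formula is C14H12O4.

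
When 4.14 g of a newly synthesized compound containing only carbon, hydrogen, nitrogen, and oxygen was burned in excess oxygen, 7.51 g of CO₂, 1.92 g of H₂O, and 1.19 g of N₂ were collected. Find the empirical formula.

mol C = 7.51 g CO₂ ÷ 44.009 g/mol = 0.1706 mol
mol H = 2 × 1.92 g H₂O ÷ 18.015 g/mol = 0.2132 mol
mol N = 2 × 1.19 g N₂ ÷ 28.014 g/mol = 0.08496 mol
mass O = 4.14 − (2.050 + 0.2149 + 1.190) = 0.6855 g → mol O = 0.6855 ÷ 15.999 = 0.04285 mol
Divide by the smallest (0.04285 mol): C 3.983, H 4.975, N 1.983, O 1.000

C4H5N2O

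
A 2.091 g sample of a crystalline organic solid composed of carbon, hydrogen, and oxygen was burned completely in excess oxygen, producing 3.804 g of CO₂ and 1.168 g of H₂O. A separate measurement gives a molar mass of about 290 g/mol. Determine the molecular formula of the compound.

mol C = 3.804 g CO₂ ÷ 44.009 g/mol = 0.086437 mol
mol H = 2 × 1.168 g H₂O ÷ 18.015 g/mol = 0.12967 mol
mass O = 2.091 − (1.0382 + 0.13071) = 0.92210 g → mol O = 0.92210 ÷ 15.999 = 0.057635 mol
Divide by the smallest (0.057635 mol): C 1.500, H 2.250, O 1.000
Multiplying each by 4 gives whole numbers: C 6.00, H 9.00, O 4.00
Empirical formula: C6H9O4
Empirical-formula mass = 145.13 g/mol; 290 ÷ 145.13 ≈ 2, so the molecular formula is C12H18O8.

C12H18O8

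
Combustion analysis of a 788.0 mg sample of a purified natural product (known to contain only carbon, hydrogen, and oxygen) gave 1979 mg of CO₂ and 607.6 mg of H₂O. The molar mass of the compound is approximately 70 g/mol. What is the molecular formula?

mol C = 1.979 g CO₂ ÷ 44.009 g/mol = 0.044968 mol
mol H = 2 × 0.6076 g H₂O ÷ 18.015 g/mol = 0.067455 mol
mass O = 0.7880 − (0.54011 + 0.067995) = 0.17989 g → mol O = 0.17989 ÷ 15.999 = 0.011244 mol
Divide by the smallest (0.011244 mol): C 3.999, H 5.999, O 1.000
Empirical formula: C4H6O
Empirical-formula mass = 70.09 g/mol; 70 ÷ 70.09 ≈ 1, so the molecular formula is C4H6O.

C4H6O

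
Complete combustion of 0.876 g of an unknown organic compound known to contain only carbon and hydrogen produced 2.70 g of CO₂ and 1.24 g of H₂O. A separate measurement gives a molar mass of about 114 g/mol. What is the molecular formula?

mol C = 2.70 g CO₂ ÷ 44.009 g/mol = 0.06135 mol
mol H = 2 × 1.24 g H₂O ÷ 18.015 g/mol = 0.1377 mol
Divide by the smallest (0.06135 mol): C 1.000, H 2.244
Multiplying each by 4 gives whole numbers: C 4.00, H 8.98
Empirical formula: C4H9
Empirical-formula mass = 57.12 g/mol; 114 ÷ 57.12 ≈ 2, so the molecular formula is C8H18.

C8H18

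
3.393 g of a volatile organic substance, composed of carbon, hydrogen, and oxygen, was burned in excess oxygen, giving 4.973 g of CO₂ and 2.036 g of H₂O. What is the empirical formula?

mol C = 4.973 g CO₂ ÷ 44.009 g/mol = 0.11300 mol
mol H = 2 × 2.036 g H₂O ÷ 18.015 g/mol = 0.22603 mol
mass O = 3.393 − (1.3572 + 0.22784) = 1.8079 g → mol O = 1.8079 ÷ 15.999 = 0.11300 mol
Divide by the smallest (0.11300 mol): C 1.000, H 2.000, O 1.000

CH2O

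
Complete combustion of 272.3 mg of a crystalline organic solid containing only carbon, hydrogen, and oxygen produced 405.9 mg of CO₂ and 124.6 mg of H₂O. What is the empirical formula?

mol C = 0.4059 g CO₂ ÷ 44.009 g/mol = 0.0092231 mol
mol H = 2 × 0.1246 g H₂O ÷ 18.015 g/mol = 0.013833 mol
mass O = 0.2723 − (0.11078 + 0.013944) = 0.14758 g → mol O = 0.14758 ÷ 15.999 = 0.0092242 mol
Divide by the smallest (0.0092231 mol): C 1.000, H 1.500, O 1.000
Multiplying each by 2 gives whole numbers: C 2.00, H 3.00, O 2.00

C2H3O2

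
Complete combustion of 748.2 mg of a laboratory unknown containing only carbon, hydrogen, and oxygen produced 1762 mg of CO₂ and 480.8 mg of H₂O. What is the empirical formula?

mol C = 1.762 g CO₂ ÷ 44.009 g/mol = 0.040037 mol
mol H = 2 × 0.4808 g H₂O ÷ 18.015 g/mol = 0.053378 mol
mass O = 0.7482 − (0.48089 + 0.053805) = 0.21351 g → mol O = 0.21351 ÷ 15.999 = 0.013345 mol
Divide by the smallest (0.013345 mol): C 3.000, H 4.000, O 1.000

C3H4O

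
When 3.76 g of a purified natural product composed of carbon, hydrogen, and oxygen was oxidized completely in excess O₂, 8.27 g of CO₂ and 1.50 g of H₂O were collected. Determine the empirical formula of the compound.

C9H8O4

mol C = 8.27 g CO₂ ÷ 44.009 g/mol = 0.1879 mol
mol H = 2 × 1.50 g H₂O ÷ 18.015 g/mol = 0.1665 mol
mass O = 3.76 − (2.257 + 0.1679) = 1.335 g → mol O = 1.335 ÷ 15.999 = 0.08345 mol
Divide by the smallest (0.08345 mol): C 2.252, H 1.996, O 1.000
Multiplying each by 4 gives whole numbers: C 9.01, H 7.98, O 4.00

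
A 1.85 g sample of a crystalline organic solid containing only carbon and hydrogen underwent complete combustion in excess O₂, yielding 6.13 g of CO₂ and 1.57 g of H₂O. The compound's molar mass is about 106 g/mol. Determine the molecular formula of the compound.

mol C = 6.13 g CO₂ ÷ 44.009 g/mol = 0.1393 mol
mol H = 2 × 1.57 g H₂O ÷ 18.015 g/mol = 0.1743 mol
Divide by the smallest (0.1393 mol): C 1.000, H 1.251
Multiplying each by 4 gives whole numbers: C 4.00, H 5.01
Empirical formula: C4H5
Empirical-formula mass = 53.08 g/mol; 106 ÷ 53.08 ≈ 2, so the molecular formula is C8H10.

C8H10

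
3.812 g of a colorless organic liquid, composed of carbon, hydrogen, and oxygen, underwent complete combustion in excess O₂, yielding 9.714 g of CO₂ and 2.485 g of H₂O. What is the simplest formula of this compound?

mol C = 9.714 g CO₂ ÷ 44.009 g/mol = 0.22073 mol
mol H = 2 × 2.485 g H₂O ÷ 18.015 g/mol = 0.27588 mol
mass O = 3.812 − (2.6512 + 0.27809) = 0.88275 g → mol O = 0.88275 ÷ 15.999 = 0.055175 mol
Divide by the smallest (0.055175 mol): C 4.000, H 5.000, O 1.000

C4H5O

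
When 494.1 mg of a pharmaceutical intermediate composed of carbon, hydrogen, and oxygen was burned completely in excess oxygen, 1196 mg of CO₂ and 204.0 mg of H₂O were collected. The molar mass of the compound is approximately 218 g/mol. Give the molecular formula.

C12H10O4

mol C = 1.196 g CO₂ ÷ 44.009 g/mol = 0.027176 mol
mol H = 2 × 0.2040 g H₂O ÷ 18.015 g/mol = 0.022648 mol
mass O = 0.4941 − (0.32641 + 0.022829) = 0.14486 g → mol O = 0.14486 ÷ 15.999 = 0.0090541 mol
Divide by the smallest (0.0090541 mol): C 3.002, H 2.501, O 1.000
Multiplying each by 2 gives whole numbers: C 6.00, H 5.00, O 2.00
Empirical formula: C6H5O2
Empirical-formula mass = 109.10 g/mol; 218 ÷ 109.10 ≈ 2, so the molecular formula is C12H10O4.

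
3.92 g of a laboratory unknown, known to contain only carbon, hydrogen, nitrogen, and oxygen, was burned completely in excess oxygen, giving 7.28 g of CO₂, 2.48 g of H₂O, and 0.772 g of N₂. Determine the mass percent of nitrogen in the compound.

mol C = 7.28 g CO₂ ÷ 44.009 g/mol = 0.1654 mol
mol H = 2 × 2.48 g H₂O ÷ 18.015 g/mol = 0.2753 mol
mol N = 2 × 0.772 g N₂ ÷ 28.014 g/mol = 0.05512 mol
mass O = 3.92 − (1.987 + 0.2775 + 0.7720) = 0.8836 g → mol O = 0.8836 ÷ 15.999 = 0.05523 mol
mass % N = 0.7720 g ÷ 3.92 g × 100%

19.7%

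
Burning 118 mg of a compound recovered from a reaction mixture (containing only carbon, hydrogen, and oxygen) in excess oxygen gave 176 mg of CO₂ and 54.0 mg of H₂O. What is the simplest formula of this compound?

C2H3O2

mol C = 0.176 g CO₂ ÷ 44.009 g/mol = 0.003999 mol
mol H = 2 × 0.0540 g H₂O ÷ 18.015 g/mol = 0.005995 mol
mass O = 0.118 − (0.04803 + 0.006043) = 0.06392 g → mol O = 0.06392 ÷ 15.999 = 0.003995 mol
Divide by the smallest (0.003995 mol): C 1.001, H 1.500, O 1.000
Multiplying each by 2 gives whole numbers: C 2.00, H 3.00, O 2.00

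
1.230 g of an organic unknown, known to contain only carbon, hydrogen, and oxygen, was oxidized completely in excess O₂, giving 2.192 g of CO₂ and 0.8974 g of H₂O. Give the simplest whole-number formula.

C3H6O2

mol C = 2.192 g CO₂ ÷ 44.009 g/mol = 0.049808 mol
mol H = 2 × 0.8974 g H₂O ÷ 18.015 g/mol = 0.099628 mol
mass O = 1.230 − (0.59824 + 0.10043) = 0.53133 g → mol O = 0.53133 ÷ 15.999 = 0.033210 mol
Divide by the smallest (0.033210 mol): C 1.500, H 3.000, O 1.000
Multiplying each by 2 gives whole numbers: C 3.00, H 6.00, O 2.00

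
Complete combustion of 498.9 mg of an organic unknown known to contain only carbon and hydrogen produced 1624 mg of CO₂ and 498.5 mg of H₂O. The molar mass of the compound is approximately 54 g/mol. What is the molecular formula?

mol C = 1.624 g CO₂ ÷ 44.009 g/mol = 0.036902 mol
mol H = 2 × 0.4985 g H₂O ÷ 18.015 g/mol = 0.055343 mol
Divide by the smallest (0.036902 mol): C 1.000, H 1.500
Multiplying each by 2 gives whole numbers: C 2.00, H 3.00
Empirical formula: C2H3
Empirical-formula mass = 27.05 g/mol; 54 ÷ 27.05 ≈ 2, so the molecular formula is C4H6.

C4H6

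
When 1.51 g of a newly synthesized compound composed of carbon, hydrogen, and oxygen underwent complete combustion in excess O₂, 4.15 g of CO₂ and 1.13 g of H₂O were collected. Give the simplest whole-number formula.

mol C = 4.15 g CO₂ ÷ 44.009 g/mol = 0.09430 mol
mol H = 2 × 1.13 g H₂O ÷ 18.015 g/mol = 0.1255 mol
mass O = 1.51 − (1.133 + 0.1265) = 0.2509 g → mol O = 0.2509 ÷ 15.999 = 0.01568 mol
Divide by the smallest (0.01568 mol): C 6.013, H 7.999, O 1.000

C6H8O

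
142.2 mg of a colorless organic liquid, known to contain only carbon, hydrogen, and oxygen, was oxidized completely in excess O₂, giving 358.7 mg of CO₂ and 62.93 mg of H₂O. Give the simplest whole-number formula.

mol C = 0.3587 g CO₂ ÷ 44.009 g/mol = 0.0081506 mol
mol H = 2 × 0.06293 g H₂O ÷ 18.015 g/mol = 0.0069864 mol
mass O = 0.1422 − (0.097897 + 0.0070423) = 0.037261 g → mol O = 0.037261 ÷ 15.999 = 0.0023289 mol
Divide by the smallest (0.0023289 mol): C 3.500, H 3.000, O 1.000
Multiplying each by 2 gives whole numbers: C 7.00, H 6.00, O 2.00

C7H6O2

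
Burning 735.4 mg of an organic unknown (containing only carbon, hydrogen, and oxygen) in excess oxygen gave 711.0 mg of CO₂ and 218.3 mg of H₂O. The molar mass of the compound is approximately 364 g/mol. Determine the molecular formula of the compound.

C8H12O16

mol C = 0.7110 g CO₂ ÷ 44.009 g/mol = 0.016156 mol
mol H = 2 × 0.2183 g H₂O ÷ 18.015 g/mol = 0.024235 mol
mass O = 0.7354 − (0.19405 + 0.024429) = 0.51692 g → mol O = 0.51692 ÷ 15.999 = 0.032310 mol
Divide by the smallest (0.016156 mol): C 1.000, H 1.500, O 2.000
Multiplying each by 2 gives whole numbers: C 2.00, H 3.00, O 4.00
Empirical formula: C2H3O4
Empirical-formula mass = 91.04 g/mol; 364 ÷ 91.04 ≈ 4, so the molecular formula is C8H12O16.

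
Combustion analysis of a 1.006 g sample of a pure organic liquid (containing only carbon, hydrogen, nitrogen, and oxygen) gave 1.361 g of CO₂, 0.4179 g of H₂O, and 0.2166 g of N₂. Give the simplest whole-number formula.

mol C = 1.361 g CO₂ ÷ 44.009 g/mol = 0.030925 mol
mol H = 2 × 0.4179 g H₂O ÷ 18.015 g/mol = 0.046395 mol
mol N = 2 × 0.2166 g N₂ ÷ 28.014 g/mol = 0.015464 mol
mass O = 1.006 − (0.37145 + 0.046766 + 0.21660) = 0.37119 g → mol O = 0.37119 ÷ 15.999 = 0.023201 mol
Divide by the smallest (0.015464 mol): C 2.000, H 3.000, N 1.000, O 1.500
Multiplying each by 2 gives whole numbers: C 4.00, H 6.00, N 2.00, O 3.00

C4H6N2O3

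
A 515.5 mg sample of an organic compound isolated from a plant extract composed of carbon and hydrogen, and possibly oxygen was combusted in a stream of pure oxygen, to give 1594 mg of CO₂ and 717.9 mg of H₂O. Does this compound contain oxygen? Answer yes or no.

mol C = 1.594 g CO₂ ÷ 44.009 g/mol = 0.036220 mol
mol H = 2 × 0.7179 g H₂O ÷ 18.015 g/mol = 0.079700 mol
C and H together account for 0.51537 g — essentially the entire 0.5155 g sample — so the compound contains no oxygen.

no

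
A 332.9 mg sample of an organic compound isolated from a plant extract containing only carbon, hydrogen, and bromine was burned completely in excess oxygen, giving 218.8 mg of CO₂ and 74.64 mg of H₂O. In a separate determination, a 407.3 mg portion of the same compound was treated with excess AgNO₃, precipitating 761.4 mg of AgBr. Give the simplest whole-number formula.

C3H5Br2

mol C = 0.2188 g CO₂ ÷ 44.009 g/mol = 0.0049717 mol
mol H = 2 × 0.07464 g H₂O ÷ 18.015 g/mol = 0.0082864 mol
From the AgBr data: mol Br per gram of compound = (0.7614 ÷ 187.772) ÷ 0.4073 = 0.0099556 mol/g, so in the 0.3329 g combustion sample mol Br = 0.0033142 mol
Divide by the smallest (0.0033142 mol): C 1.500, H 2.500, Br 1.000
Multiplying each by 2 gives whole numbers: C 3.00, H 5.00, Br 2.00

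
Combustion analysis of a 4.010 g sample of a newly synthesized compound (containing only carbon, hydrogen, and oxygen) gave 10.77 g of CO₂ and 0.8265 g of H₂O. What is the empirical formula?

mol C = 10.77 g CO₂ ÷ 44.009 g/mol = 0.24472 mol
mol H = 2 × 0.8265 g H₂O ÷ 18.015 g/mol = 0.091757 mol
mass O = 4.010 − (2.9394 + 0.092491) = 0.97815 g → mol O = 0.97815 ÷ 15.999 = 0.061138 mol
Divide by the smallest (0.061138 mol): C 4.003, H 1.501, O 1.000
Multiplying each by 2 gives whole numbers: C 8.01, H 3.00, O 2.00

C8H3O2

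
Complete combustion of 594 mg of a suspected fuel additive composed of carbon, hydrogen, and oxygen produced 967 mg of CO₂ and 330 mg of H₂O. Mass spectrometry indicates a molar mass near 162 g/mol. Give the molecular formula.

mol C = 0.967 g CO₂ ÷ 44.009 g/mol = 0.02197 mol
mol H = 2 × 0.330 g H₂O ÷ 18.015 g/mol = 0.03664 mol
mass O = 0.594 − (0.2639 + 0.03693) = 0.2932 g → mol O = 0.2932 ÷ 15.999 = 0.01832 mol
Divide by the smallest (0.01832 mol): C 1.199, H 1.999, O 1.000
Multiplying each by 5 gives whole numbers: C 6.00, H 10.00, O 5.00
Empirical formula: C6H10O5
Empirical-formula mass = 162.14 g/mol; 162 ÷ 162.14 ≈ 1, so the molecular formula is C6H10O5.

C6H10O5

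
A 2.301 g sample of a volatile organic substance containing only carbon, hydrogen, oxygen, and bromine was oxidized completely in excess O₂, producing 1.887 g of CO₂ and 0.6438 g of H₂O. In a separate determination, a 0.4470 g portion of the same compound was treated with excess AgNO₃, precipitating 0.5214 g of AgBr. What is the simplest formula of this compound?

C6H10Br2O5

mol C = 1.887 g CO₂ ÷ 44.009 g/mol = 0.042878 mol
mol H = 2 × 0.6438 g H₂O ÷ 18.015 g/mol = 0.071474 mol
From the AgBr data: mol Br per gram of compound = (0.5214 ÷ 187.772) ÷ 0.4470 = 0.0062120 mol/g, so in the 2.301 g combustion sample mol Br = 0.014294 mol
mass O = 2.301 − (0.51500 + 0.072046 + 1.1421) = 0.57182 g → mol O = 0.57182 ÷ 15.999 = 0.035741 mol
Divide by the smallest (0.014294 mol): C 3.000, H 5.000, Br 1.000, O 2.500
Multiplying each by 2 gives whole numbers: C 6.00, H 10.00, Br 2.00, O 5.00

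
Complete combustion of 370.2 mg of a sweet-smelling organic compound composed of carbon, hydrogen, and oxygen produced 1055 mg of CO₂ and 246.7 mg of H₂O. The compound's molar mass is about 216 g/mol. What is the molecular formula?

C14H16O2

mol C = 1.055 g CO₂ ÷ 44.009 g/mol = 0.023972 mol
mol H = 2 × 0.2467 g H₂O ÷ 18.015 g/mol = 0.027388 mol
mass O = 0.3702 − (0.28793 + 0.027607) = 0.054660 g → mol O = 0.054660 ÷ 15.999 = 0.0034165 mol
Divide by the smallest (0.0034165 mol): C 7.017, H 8.016, O 1.000
Empirical formula: C7H8O
Empirical-formula mass = 108.14 g/mol; 216 ÷ 108.14 ≈ 2, so the molecular formula is C14H16O2.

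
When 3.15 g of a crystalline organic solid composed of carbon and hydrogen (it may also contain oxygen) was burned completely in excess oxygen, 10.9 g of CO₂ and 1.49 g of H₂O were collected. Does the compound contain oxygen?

mol C = 10.9 g CO₂ ÷ 44.009 g/mol = 0.2477 mol
mol H = 2 × 1.49 g H₂O ÷ 18.015 g/mol = 0.1654 mol
C and H together account for 3.142 g — essentially the entire 3.15 g sample — so the compound contains no oxygen.

no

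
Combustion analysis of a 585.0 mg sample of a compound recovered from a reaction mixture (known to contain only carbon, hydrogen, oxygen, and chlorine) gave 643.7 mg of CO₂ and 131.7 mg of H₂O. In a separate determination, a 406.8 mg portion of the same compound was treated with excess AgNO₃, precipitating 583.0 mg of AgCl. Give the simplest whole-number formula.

C5H5Cl2O4

mol C = 0.6437 g CO₂ ÷ 44.009 g/mol = 0.014627 mol
mol H = 2 × 0.1317 g H₂O ÷ 18.015 g/mol = 0.014621 mol
From the AgCl data: mol Cl per gram of compound = (0.5830 ÷ 143.318) ÷ 0.4068 = 0.0099997 mol/g, so in the 0.5850 g combustion sample mol Cl = 0.0058498 mol
mass O = 0.5850 − (0.17568 + 0.014738 + 0.20738) = 0.18721 g → mol O = 0.18721 ÷ 15.999 = 0.011701 mol
Divide by the smallest (0.0058498 mol): C 2.500, H 2.499, Cl 1.000, O 2.000
Multiplying each by 2 gives whole numbers: C 5.00, H 5.00, Cl 2.00, O 4.00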